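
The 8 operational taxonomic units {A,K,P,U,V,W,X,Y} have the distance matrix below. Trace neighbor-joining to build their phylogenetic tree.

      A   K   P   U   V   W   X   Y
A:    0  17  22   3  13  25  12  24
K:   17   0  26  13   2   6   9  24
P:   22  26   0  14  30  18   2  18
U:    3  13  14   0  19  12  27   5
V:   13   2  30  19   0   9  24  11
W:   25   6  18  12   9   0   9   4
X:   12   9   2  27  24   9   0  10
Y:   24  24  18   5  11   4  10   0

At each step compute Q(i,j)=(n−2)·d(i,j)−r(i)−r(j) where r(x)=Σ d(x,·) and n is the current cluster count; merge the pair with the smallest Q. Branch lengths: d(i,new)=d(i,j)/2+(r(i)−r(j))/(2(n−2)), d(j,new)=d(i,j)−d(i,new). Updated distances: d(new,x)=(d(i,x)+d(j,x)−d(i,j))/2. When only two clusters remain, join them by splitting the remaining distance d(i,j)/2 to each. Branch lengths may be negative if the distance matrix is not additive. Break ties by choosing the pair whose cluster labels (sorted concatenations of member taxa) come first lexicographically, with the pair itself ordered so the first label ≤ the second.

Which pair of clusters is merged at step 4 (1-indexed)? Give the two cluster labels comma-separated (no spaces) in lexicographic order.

step 1: merge (P,X) at d=2, Q=-211; branch lengths P→49/12, X→-25/12; new cluster PX
  updated: d(A,PX)=16, d(K,PX)=33/2, d(PX,U)=39/2, d(PX,V)=26, d(PX,W)=25/2, d(PX,Y)=13
step 2: merge (A,U) at d=3, Q=-309/2; branch lengths A→83/20, U→-23/20; new cluster AU
  updated: d(AU,K)=27/2, d(AU,PX)=65/4, d(AU,V)=29/2, d(AU,W)=17, d(AU,Y)=13
step 3: merge (K,V) at d=2, Q=-233/2; branch lengths K→15/16, V→17/16; new cluster KV
  updated: d(AU,KV)=13, d(KV,PX)=81/4, d(KV,W)=13/2, d(KV,Y)=33/2
step 4: merge (KV,W) at d=13/2, Q=-307/4; branch lengths KV→143/24, W→13/24; new cluster KVW
  updated: d(AU,KVW)=47/4, d(KVW,PX)=105/8, d(KVW,Y)=7
step 5: merge (AU,PX) at d=65/4, Q=-407/8; branch lengths AU→249/32, PX→271/32; new cluster APUX
  updated: d(APUX,KVW)=69/16, d(APUX,Y)=39/8
step 6: merge (APUX,KVW) at d=69/16, Q=-259/16; branch lengths APUX→35/32, KVW→103/32; new cluster AKPUVWX
  updated: d(AKPUVWX,Y)=121/32
step 7: merge (AKPUVWX,Y) at d=121/32; branch lengths AKPUVWX→121/64, Y→121/64; new cluster AKPUVWXY
final tree: ((((A:83/20,U:-23/20):249/32,(P:49/12,X:-25/12):271/32):35/32,((K:15/16,V:17/16):143/24,W:13/24):103/32):121/64,Y:121/64)
total length: 1211/32

KV,W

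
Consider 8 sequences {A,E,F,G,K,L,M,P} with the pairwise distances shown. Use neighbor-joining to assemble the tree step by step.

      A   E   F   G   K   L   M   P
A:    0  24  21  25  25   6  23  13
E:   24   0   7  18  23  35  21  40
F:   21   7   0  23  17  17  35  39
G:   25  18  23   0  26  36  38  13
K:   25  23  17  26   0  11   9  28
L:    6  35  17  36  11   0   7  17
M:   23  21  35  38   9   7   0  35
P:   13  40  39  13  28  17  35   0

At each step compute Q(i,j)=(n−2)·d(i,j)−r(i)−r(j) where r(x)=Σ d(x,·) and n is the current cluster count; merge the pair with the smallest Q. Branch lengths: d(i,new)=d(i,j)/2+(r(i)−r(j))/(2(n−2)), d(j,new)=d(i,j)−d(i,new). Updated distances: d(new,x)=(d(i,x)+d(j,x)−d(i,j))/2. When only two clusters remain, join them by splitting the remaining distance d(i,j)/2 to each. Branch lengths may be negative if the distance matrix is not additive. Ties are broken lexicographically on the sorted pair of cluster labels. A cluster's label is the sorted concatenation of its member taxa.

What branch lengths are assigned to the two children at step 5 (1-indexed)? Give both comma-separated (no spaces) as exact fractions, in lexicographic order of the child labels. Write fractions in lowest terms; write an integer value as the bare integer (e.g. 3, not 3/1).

131/32,269/32

iteration 1: select G,P (d=13, Q=-286); attach at lengths (6, 7); label the merged cluster GP
  updated: d(A,GP)=25/2, d(E,GP)=45/2, d(F,GP)=49/2, d(GP,K)=41/2, d(GP,L)=20, d(GP,M)=30
iteration 2: select E,F (d=7, Q=-219); attach at lengths (23/5, 12/5); label the merged cluster EF
  updated: d(A,EF)=19, d(EF,GP)=20, d(EF,K)=33/2, d(EF,L)=45/2, d(EF,M)=49/2
iteration 3: select K,M (d=9, Q=-279/2); attach at lengths (49/16, 95/16); label the merged cluster KM
  updated: d(A,KM)=39/2, d(EF,KM)=16, d(GP,KM)=83/4, d(KM,L)=9/2
iteration 4: select KM,L (d=9/2, Q=-401/4); attach at lengths (85/24, 23/24); label the merged cluster KLM
  updated: d(A,KLM)=21/2, d(EF,KLM)=17, d(GP,KLM)=145/8
iteration 5: select A,GP (d=25/2, Q=-541/8); attach at lengths (131/32, 269/32); label the merged cluster AGP
  updated: d(AGP,EF)=53/4, d(AGP,KLM)=129/16
iteration 6: select AGP,EF (d=53/4, Q=-613/16); attach at lengths (69/32, 355/32); label the merged cluster AEFGP
  updated: d(AEFGP,KLM)=189/32
iteration 7: select AEFGP,KLM (d=189/32); attach at lengths (189/64, 189/64); label the merged cluster AEFGKLMP
final tree: (((A:131/32,(G:6,P:7):269/32):69/32,(E:23/5,F:12/5):355/32):189/64,((K:49/16,M:95/16):85/24,L:23/24):189/64)
total length: 2085/32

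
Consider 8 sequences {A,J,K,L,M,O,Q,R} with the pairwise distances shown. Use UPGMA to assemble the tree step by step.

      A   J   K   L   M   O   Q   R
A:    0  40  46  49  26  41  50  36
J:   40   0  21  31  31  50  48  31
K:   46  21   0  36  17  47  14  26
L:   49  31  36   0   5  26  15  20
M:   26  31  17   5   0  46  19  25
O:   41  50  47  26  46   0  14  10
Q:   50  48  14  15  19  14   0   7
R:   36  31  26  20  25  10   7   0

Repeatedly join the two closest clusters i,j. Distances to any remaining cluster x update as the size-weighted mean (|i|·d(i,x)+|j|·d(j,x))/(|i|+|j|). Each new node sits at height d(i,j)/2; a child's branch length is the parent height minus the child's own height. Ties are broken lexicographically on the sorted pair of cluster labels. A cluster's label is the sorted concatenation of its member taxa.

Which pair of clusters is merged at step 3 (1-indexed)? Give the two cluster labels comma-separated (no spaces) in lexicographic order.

step 1: merge (L,M) at d=5; branch lengths L→5/2, M→5/2; new cluster LM
  updated: d(A,LM)=75/2, d(J,LM)=31, d(K,LM)=53/2, d(LM,O)=36, d(LM,Q)=17, d(LM,R)=45/2
step 2: merge (Q,R) at d=7; branch lengths Q→7/2, R→7/2; new cluster QR
  updated: d(A,QR)=43, d(J,QR)=79/2, d(K,QR)=20, d(LM,QR)=79/4, d(O,QR)=12
step 3: merge (O,QR) at d=12; branch lengths O→6, QR→5/2; new cluster OQR
  updated: d(A,OQR)=127/3, d(J,OQR)=43, d(K,OQR)=29, d(LM,OQR)=151/6
step 4: merge (J,K) at d=21; branch lengths J→21/2, K→21/2; new cluster JK
  updated: d(A,JK)=43, d(JK,LM)=115/4, d(JK,OQR)=36
step 5: merge (LM,OQR) at d=151/6; branch lengths LM→121/12, OQR→79/12; new cluster LMOQR
  updated: d(A,LMOQR)=202/5, d(JK,LMOQR)=331/10
step 6: merge (JK,LMOQR) at d=331/10; branch lengths JK→121/20, LMOQR→119/30; new cluster JKLMOQR
  updated: d(A,JKLMOQR)=288/7
step 7: merge (A,JKLMOQR) at d=288/7; branch lengths A→144/7, JKLMOQR→563/140; new cluster AJKLMOQR
final tree: (A:144/7,((J:21/2,K:21/2):121/20,((L:5/2,M:5/2):121/12,(O:6,(Q:7/2,R:7/2):5/2):79/12):119/30):563/140)
total length: 19483/210

O,QR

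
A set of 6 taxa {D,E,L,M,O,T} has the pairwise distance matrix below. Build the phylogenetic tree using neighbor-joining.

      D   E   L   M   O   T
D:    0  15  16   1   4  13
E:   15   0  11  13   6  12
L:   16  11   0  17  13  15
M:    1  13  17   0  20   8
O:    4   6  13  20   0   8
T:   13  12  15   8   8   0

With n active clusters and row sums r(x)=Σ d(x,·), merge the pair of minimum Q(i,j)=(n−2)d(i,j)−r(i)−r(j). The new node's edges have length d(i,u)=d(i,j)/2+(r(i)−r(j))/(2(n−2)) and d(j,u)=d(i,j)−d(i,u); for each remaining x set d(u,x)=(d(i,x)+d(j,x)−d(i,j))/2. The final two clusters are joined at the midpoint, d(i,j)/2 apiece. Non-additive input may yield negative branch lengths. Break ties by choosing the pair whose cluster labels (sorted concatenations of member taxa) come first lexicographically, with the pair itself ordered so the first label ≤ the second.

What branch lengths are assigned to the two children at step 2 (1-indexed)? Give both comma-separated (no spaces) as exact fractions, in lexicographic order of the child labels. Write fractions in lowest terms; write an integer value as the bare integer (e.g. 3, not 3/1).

6,4

step 1: merge (D,M) at d=1, Q=-104; branch lengths D→-3/4, M→7/4; new cluster DM
  updated: d(DM,E)=27/2, d(DM,L)=16, d(DM,O)=23/2, d(DM,T)=10
step 2: merge (DM,T) at d=10, Q=-66; branch lengths DM→6, T→4; new cluster DMT
  updated: d(DMT,E)=31/4, d(DMT,L)=21/2, d(DMT,O)=19/4
step 3: merge (DMT,O) at d=19/4, Q=-149/4; branch lengths DMT→35/16, O→41/16; new cluster DMOT
  updated: d(DMOT,E)=9/2, d(DMOT,L)=75/8
step 4: merge (DMOT,E) at d=9/2, Q=-199/8; branch lengths DMOT→23/16, E→49/16; new cluster DEMOT
  updated: d(DEMOT,L)=127/16
step 5: merge (DEMOT,L) at d=127/16; branch lengths DEMOT→127/32, L→127/32; new cluster DELMOT
final tree: (((((D:-3/4,M:7/4):6,T:4):35/16,O:41/16):23/16,E:49/16):127/32,L:127/32)
total length: 451/16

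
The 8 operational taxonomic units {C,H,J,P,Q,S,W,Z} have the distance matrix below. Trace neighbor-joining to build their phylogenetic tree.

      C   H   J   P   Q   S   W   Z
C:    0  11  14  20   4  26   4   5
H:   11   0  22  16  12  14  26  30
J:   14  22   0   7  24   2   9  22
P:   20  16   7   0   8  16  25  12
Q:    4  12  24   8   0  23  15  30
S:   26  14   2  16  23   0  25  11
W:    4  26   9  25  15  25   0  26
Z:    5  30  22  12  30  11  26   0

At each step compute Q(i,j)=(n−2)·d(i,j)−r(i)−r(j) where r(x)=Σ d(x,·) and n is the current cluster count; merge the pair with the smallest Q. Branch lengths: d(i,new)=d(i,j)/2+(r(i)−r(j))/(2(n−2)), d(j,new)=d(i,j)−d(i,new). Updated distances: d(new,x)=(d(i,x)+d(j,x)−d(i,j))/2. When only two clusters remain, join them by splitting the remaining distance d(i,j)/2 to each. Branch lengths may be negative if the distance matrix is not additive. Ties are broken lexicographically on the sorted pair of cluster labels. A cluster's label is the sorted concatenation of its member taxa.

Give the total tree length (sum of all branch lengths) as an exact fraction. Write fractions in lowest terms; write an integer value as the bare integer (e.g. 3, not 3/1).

1597/32

1. join J+S (d=2, Q=-205) ⇒ JS; edges |J|=-5/12, |S|=29/12
  updated: d(C,JS)=19, d(H,JS)=17, d(JS,P)=21/2, d(JS,Q)=45/2, d(JS,W)=16, d(JS,Z)=31/2
2. join C+Z (d=5, Q=-313/2) ⇒ CZ; edges |C|=-61/20, |Z|=161/20
  updated: d(CZ,H)=18, d(CZ,JS)=59/4, d(CZ,P)=27/2, d(CZ,Q)=29/2, d(CZ,W)=25/2
3. join CZ+W (d=25/2, Q=-471/4) ⇒ CWZ; edges |CZ|=115/32, |W|=285/32
  updated: d(CWZ,H)=63/4, d(CWZ,JS)=73/8, d(CWZ,P)=13, d(CWZ,Q)=17/2
4. join CWZ+JS (d=73/8, Q=-625/8) ⇒ CJSWZ; edges |CWZ|=39/16, |JS|=107/16
  updated: d(CJSWZ,H)=189/16, d(CJSWZ,P)=115/16, d(CJSWZ,Q)=175/16
5. join CJSWZ+P (d=115/16, Q=-187/4) ⇒ CJPSWZ; edges |CJSWZ|=105/32, |P|=125/32
  updated: d(CJPSWZ,H)=165/16, d(CJPSWZ,Q)=47/8
6. join CJPSWZ+H (d=165/16, Q=-451/16) ⇒ CHJPSWZ; edges |CJPSWZ|=67/32, |H|=263/32
  updated: d(CHJPSWZ,Q)=121/32
7. join CHJPSWZ+Q (d=121/32) ⇒ CHJPQSWZ; edges |CHJPSWZ|=121/64, |Q|=121/64
final tree: ((((((C:-61/20,Z:161/20):115/32,W:285/32):39/16,(J:-5/12,S:29/12):107/16):105/32,P:125/32):67/32,H:263/32):121/64,Q:121/64)
total length: 1597/32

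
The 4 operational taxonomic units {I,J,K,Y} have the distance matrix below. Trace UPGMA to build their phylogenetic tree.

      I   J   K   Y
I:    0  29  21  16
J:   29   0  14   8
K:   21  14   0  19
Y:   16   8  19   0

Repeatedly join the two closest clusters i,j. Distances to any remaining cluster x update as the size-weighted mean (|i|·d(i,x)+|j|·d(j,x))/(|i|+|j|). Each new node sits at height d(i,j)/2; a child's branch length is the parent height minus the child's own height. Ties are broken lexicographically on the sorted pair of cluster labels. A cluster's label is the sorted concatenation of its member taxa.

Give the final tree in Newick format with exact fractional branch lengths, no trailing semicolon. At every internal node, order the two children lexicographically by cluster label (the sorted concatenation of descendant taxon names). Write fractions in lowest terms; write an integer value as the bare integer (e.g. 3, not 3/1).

(I:11,((J:4,Y:4):17/4,K:33/4):11/4)

iteration 1: select J,Y (d=8); attach at lengths (4, 4); label the merged cluster JY
  updated: d(I,JY)=45/2, d(JY,K)=33/2
iteration 2: select JY,K (d=33/2); attach at lengths (17/4, 33/4); label the merged cluster JKY
  updated: d(I,JKY)=22
iteration 3: select I,JKY (d=22); attach at lengths (11, 11/4); label the merged cluster IJKY
final tree: (I:11,((J:4,Y:4):17/4,K:33/4):11/4)
total length: 137/4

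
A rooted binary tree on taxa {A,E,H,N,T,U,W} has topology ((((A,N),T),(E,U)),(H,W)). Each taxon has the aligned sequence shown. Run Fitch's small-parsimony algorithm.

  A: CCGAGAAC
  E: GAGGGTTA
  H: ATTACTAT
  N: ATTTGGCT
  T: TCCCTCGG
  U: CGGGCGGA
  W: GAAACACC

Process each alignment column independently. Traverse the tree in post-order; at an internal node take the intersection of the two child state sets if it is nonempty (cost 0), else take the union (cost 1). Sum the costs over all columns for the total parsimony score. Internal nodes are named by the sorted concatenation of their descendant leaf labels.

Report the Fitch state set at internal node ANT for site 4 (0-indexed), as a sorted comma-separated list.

site 0, node AN: A={C} ∪ N={A} → {A,C} (+1)
site 0, node ANT: AN={A,C} ∪ T={T} → {A,C,T} (+1)
site 0, node EU: E={G} ∪ U={C} → {C,G} (+1)
site 0, node AENTU: ANT={A,C,T} ∩ EU={C,G} → {C} (+0)
site 0, node HW: H={A} ∪ W={G} → {A,G} (+1)
site 0, node AEHNTUW: AENTU={C} ∪ HW={A,G} → {A,C,G} (+1)
site 1, node AN: A={C} ∪ N={T} → {C,T} (+1)
site 1, node ANT: AN={C,T} ∩ T={C} → {C} (+0)
site 1, node EU: E={A} ∪ U={G} → {A,G} (+1)
site 1, node AENTU: ANT={C} ∪ EU={A,G} → {A,C,G} (+1)
site 1, node HW: H={T} ∪ W={A} → {A,T} (+1)
site 1, node AEHNTUW: AENTU={A,C,G} ∩ HW={A,T} → {A} (+0)
site 2, node AN: A={G} ∪ N={T} → {G,T} (+1)
site 2, node ANT: AN={G,T} ∪ T={C} → {C,G,T} (+1)
site 2, node EU: E={G} ∩ U={G} → {G} (+0)
site 2, node AENTU: ANT={C,G,T} ∩ EU={G} → {G} (+0)
site 2, node HW: H={T} ∪ W={A} → {A,T} (+1)
site 2, node AEHNTUW: AENTU={G} ∪ HW={A,T} → {A,G,T} (+1)
site 3, node AN: A={A} ∪ N={T} → {A,T} (+1)
site 3, node ANT: AN={A,T} ∪ T={C} → {A,C,T} (+1)
site 3, node EU: E={G} ∩ U={G} → {G} (+0)
site 3, node AENTU: ANT={A,C,T} ∪ EU={G} → {A,C,G,T} (+1)
site 3, node HW: H={A} ∩ W={A} → {A} (+0)
site 3, node AEHNTUW: AENTU={A,C,G,T} ∩ HW={A} → {A} (+0)
site 4, node AN: A={G} ∩ N={G} → {G} (+0)
site 4, node ANT: AN={G} ∪ T={T} → {G,T} (+1)
site 4, node EU: E={G} ∪ U={C} → {C,G} (+1)
site 4, node AENTU: ANT={G,T} ∩ EU={C,G} → {G} (+0)
site 4, node HW: H={C} ∩ W={C} → {C} (+0)
site 4, node AEHNTUW: AENTU={G} ∪ HW={C} → {C,G} (+1)
site 5, node AN: A={A} ∪ N={G} → {A,G} (+1)
site 5, node ANT: AN={A,G} ∪ T={C} → {A,C,G} (+1)
site 5, node EU: E={T} ∪ U={G} → {G,T} (+1)
site 5, node AENTU: ANT={A,C,G} ∩ EU={G,T} → {G} (+0)
site 5, node HW: H={T} ∪ W={A} → {A,T} (+1)
site 5, node AEHNTUW: AENTU={G} ∪ HW={A,T} → {A,G,T} (+1)
site 6, node AN: A={A} ∪ N={C} → {A,C} (+1)
site 6, node ANT: AN={A,C} ∪ T={G} → {A,C,G} (+1)
site 6, node EU: E={T} ∪ U={G} → {G,T} (+1)
site 6, node AENTU: ANT={A,C,G} ∩ EU={G,T} → {G} (+0)
site 6, node HW: H={A} ∪ W={C} → {A,C} (+1)
site 6, node AEHNTUW: AENTU={G} ∪ HW={A,C} → {A,C,G} (+1)
site 7, node AN: A={C} ∪ N={T} → {C,T} (+1)
site 7, node ANT: AN={C,T} ∪ T={G} → {C,G,T} (+1)
site 7, node EU: E={A} ∩ U={A} → {A} (+0)
site 7, node AENTU: ANT={C,G,T} ∪ EU={A} → {A,C,G,T} (+1)
site 7, node HW: H={T} ∪ W={C} → {C,T} (+1)
site 7, node AEHNTUW: AENTU={A,C,G,T} ∩ HW={C,T} → {C,T} (+0)
per-site changes: [5, 4, 4, 3, 3, 5, 5, 4]; total = 33

G,T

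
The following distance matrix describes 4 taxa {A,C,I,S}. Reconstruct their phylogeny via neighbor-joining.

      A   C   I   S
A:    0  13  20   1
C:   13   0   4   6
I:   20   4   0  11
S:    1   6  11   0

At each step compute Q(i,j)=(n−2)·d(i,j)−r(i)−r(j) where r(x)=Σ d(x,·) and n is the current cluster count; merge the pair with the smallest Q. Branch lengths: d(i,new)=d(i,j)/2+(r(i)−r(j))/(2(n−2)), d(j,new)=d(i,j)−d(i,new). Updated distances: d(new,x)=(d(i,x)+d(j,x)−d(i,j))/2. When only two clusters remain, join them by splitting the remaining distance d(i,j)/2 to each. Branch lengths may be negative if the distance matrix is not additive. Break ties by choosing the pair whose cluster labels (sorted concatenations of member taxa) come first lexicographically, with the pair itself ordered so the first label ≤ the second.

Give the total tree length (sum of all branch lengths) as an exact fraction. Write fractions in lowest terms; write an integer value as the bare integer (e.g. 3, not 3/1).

iteration 1: select A,S (d=1, Q=-50); attach at lengths (9/2, -7/2); label the merged cluster AS
  updated: d(AS,C)=9, d(AS,I)=15
iteration 2: select AS,C (d=9, Q=-28); attach at lengths (10, -1); label the merged cluster ACS
  updated: d(ACS,I)=5
iteration 3: select ACS,I (d=5); attach at lengths (5/2, 5/2); label the merged cluster ACIS
final tree: (((A:9/2,S:-7/2):10,C:-1):5/2,I:5/2)
total length: 15

15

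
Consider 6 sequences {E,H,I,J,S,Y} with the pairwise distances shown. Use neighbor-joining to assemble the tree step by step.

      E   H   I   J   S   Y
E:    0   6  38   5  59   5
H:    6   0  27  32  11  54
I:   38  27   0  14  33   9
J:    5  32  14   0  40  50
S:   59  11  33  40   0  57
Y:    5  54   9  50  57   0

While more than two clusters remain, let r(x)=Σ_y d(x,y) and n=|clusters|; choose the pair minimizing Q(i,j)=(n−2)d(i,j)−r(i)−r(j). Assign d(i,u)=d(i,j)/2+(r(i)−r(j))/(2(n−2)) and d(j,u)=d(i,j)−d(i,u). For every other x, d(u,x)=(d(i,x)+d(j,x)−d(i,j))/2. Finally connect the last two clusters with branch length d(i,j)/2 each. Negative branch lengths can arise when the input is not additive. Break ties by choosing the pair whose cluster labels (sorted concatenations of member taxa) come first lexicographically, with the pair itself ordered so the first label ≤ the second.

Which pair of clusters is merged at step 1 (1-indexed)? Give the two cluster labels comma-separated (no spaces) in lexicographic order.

iteration 1: select H,S (d=11, Q=-286); attach at lengths (-13/4, 57/4); label the merged cluster HS
  updated: d(E,HS)=27, d(HS,I)=49/2, d(HS,J)=61/2, d(HS,Y)=50
iteration 2: select E,Y (d=5, Q=-174); attach at lengths (-4, 9); label the merged cluster EY
  updated: d(EY,HS)=36, d(EY,I)=21, d(EY,J)=25
iteration 3: select EY,J (d=25, Q=-203/2); attach at lengths (125/8, 75/8); label the merged cluster EJY
  updated: d(EJY,HS)=83/4, d(EJY,I)=5
iteration 4: select EJY,HS (d=83/4, Q=-201/4); attach at lengths (5/8, 161/8); label the merged cluster EHJSY
  updated: d(EHJSY,I)=35/8
iteration 5: select EHJSY,I (d=35/8); attach at lengths (35/16, 35/16); label the merged cluster EHIJSY
final tree: ((((E:-4,Y:9):125/8,J:75/8):5/8,(H:-13/4,S:57/4):161/8):35/16,I:35/16)
total length: 529/8

H,S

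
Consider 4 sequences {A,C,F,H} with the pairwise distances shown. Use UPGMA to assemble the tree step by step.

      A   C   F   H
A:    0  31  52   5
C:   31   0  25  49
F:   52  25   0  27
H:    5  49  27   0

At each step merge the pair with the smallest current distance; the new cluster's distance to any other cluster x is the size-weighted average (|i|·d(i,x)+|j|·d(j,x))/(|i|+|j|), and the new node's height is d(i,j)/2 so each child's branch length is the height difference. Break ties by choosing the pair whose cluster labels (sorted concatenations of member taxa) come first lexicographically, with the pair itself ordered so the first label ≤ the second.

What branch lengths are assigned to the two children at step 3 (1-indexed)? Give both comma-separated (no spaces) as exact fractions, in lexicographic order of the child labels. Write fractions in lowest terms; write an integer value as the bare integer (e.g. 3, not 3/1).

139/8,59/8

iteration 1: select A,H (d=5); attach at lengths (5/2, 5/2); label the merged cluster AH
  updated: d(AH,C)=40, d(AH,F)=79/2
iteration 2: select C,F (d=25); attach at lengths (25/2, 25/2); label the merged cluster CF
  updated: d(AH,CF)=159/4
iteration 3: select AH,CF (d=159/4); attach at lengths (139/8, 59/8); label the merged cluster ACFH
final tree: ((A:5/2,H:5/2):139/8,(C:25/2,F:25/2):59/8)
total length: 219/4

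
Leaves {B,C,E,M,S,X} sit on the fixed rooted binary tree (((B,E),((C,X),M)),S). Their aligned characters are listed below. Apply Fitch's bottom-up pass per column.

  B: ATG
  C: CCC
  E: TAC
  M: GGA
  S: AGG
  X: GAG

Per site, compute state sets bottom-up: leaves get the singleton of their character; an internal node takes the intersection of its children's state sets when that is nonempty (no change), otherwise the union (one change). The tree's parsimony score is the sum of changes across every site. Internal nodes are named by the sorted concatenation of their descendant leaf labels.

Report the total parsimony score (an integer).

BE@0: {A} ∪ {T} = {A,T} (union, +1)
CX@0: {C} ∪ {G} = {C,G} (union, +1)
CMX@0: {C,G} ∩ {G} = {G} (intersection, +0)
BCEMX@0: {A,T} ∪ {G} = {A,G,T} (union, +1)
BCEMSX@0: {A,G,T} ∩ {A} = {A} (intersection, +0)
BE@1: {T} ∪ {A} = {A,T} (union, +1)
CX@1: {C} ∪ {A} = {A,C} (union, +1)
CMX@1: {A,C} ∪ {G} = {A,C,G} (union, +1)
BCEMX@1: {A,T} ∩ {A,C,G} = {A} (intersection, +0)
BCEMSX@1: {A} ∪ {G} = {A,G} (union, +1)
BE@2: {G} ∪ {C} = {C,G} (union, +1)
CX@2: {C} ∪ {G} = {C,G} (union, +1)
CMX@2: {C,G} ∪ {A} = {A,C,G} (union, +1)
BCEMX@2: {C,G} ∩ {A,C,G} = {C,G} (intersection, +0)
BCEMSX@2: {C,G} ∩ {G} = {G} (intersection, +0)
per-site changes: [3, 4, 3]; total = 10

10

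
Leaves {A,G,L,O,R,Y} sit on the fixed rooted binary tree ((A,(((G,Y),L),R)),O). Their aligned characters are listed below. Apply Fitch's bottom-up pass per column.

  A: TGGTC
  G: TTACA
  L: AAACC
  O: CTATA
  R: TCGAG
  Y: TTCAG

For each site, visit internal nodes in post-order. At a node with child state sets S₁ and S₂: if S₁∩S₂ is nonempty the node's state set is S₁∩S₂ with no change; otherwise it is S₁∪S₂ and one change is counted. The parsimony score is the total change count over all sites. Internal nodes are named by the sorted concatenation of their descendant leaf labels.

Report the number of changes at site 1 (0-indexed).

3

site 0, node GY: G={T} ∩ Y={T} → {T} (+0)
site 0, node GLY: GY={T} ∪ L={A} → {A,T} (+1)
site 0, node GLRY: GLY={A,T} ∩ R={T} → {T} (+0)
site 0, node AGLRY: A={T} ∩ GLRY={T} → {T} (+0)
site 0, node AGLORY: AGLRY={T} ∪ O={C} → {C,T} (+1)
site 1, node GY: G={T} ∩ Y={T} → {T} (+0)
site 1, node GLY: GY={T} ∪ L={A} → {A,T} (+1)
site 1, node GLRY: GLY={A,T} ∪ R={C} → {A,C,T} (+1)
site 1, node AGLRY: A={G} ∪ GLRY={A,C,T} → {A,C,G,T} (+1)
site 1, node AGLORY: AGLRY={A,C,G,T} ∩ O={T} → {T} (+0)
site 2, node GY: G={A} ∪ Y={C} → {A,C} (+1)
site 2, node GLY: GY={A,C} ∩ L={A} → {A} (+0)
site 2, node GLRY: GLY={A} ∪ R={G} → {A,G} (+1)
site 2, node AGLRY: A={G} ∩ GLRY={A,G} → {G} (+0)
site 2, node AGLORY: AGLRY={G} ∪ O={A} → {A,G} (+1)
site 3, node GY: G={C} ∪ Y={A} → {A,C} (+1)
site 3, node GLY: GY={A,C} ∩ L={C} → {C} (+0)
site 3, node GLRY: GLY={C} ∪ R={A} → {A,C} (+1)
site 3, node AGLRY: A={T} ∪ GLRY={A,C} → {A,C,T} (+1)
site 3, node AGLORY: AGLRY={A,C,T} ∩ O={T} → {T} (+0)
site 4, node GY: G={A} ∪ Y={G} → {A,G} (+1)
site 4, node GLY: GY={A,G} ∪ L={C} → {A,C,G} (+1)
site 4, node GLRY: GLY={A,C,G} ∩ R={G} → {G} (+0)
site 4, node AGLRY: A={C} ∪ GLRY={G} → {C,G} (+1)
site 4, node AGLORY: AGLRY={C,G} ∪ O={A} → {A,C,G} (+1)
per-site changes: [2, 3, 3, 3, 4]; total = 15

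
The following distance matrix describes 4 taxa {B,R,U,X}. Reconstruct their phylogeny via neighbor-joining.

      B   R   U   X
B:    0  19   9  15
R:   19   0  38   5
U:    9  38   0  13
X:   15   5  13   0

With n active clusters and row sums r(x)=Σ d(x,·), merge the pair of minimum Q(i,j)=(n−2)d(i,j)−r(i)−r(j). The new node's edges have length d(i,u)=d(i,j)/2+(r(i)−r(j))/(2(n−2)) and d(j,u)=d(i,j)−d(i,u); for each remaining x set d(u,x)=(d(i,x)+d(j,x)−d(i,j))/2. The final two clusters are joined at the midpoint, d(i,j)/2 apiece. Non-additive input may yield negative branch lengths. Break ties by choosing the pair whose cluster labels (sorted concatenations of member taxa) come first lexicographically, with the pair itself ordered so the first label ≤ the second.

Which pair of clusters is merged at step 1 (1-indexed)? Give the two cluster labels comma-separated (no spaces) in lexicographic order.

1. join B+U (d=9, Q=-85) ⇒ BU; edges |B|=1/4, |U|=35/4
  updated: d(BU,R)=24, d(BU,X)=19/2
2. join BU+R (d=24, Q=-77/2) ⇒ BRU; edges |BU|=57/4, |R|=39/4
  updated: d(BRU,X)=-19/4
3. join BRU+X (d=-19/4) ⇒ BRUX; edges |BRU|=-19/8, |X|=-19/8
final tree: (((B:1/4,U:35/4):57/4,R:39/4):-19/8,X:-19/8)
total length: 113/4

B,U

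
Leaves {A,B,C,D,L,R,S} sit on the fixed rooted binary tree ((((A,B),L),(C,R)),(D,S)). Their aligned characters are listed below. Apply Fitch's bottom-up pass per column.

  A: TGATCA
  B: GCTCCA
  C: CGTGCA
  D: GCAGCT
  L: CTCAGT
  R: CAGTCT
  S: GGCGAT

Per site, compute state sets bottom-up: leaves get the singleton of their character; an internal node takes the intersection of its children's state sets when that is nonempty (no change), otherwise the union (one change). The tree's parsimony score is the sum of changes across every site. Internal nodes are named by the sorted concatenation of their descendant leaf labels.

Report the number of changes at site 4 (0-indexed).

2

[col 0] AB: children A:{T}, B:{G} ∪→ {G,T}; cost 1
[col 0] ABL: children AB:{G,T}, L:{C} ∪→ {C,G,T}; cost 1
[col 0] CR: children C:{C}, R:{C} ∩→ {C}; cost 0
[col 0] ABCLR: children ABL:{C,G,T}, CR:{C} ∩→ {C}; cost 0
[col 0] DS: children D:{G}, S:{G} ∩→ {G}; cost 0
[col 0] ABCDLRS: children ABCLR:{C}, DS:{G} ∪→ {C,G}; cost 1
[col 1] AB: children A:{G}, B:{C} ∪→ {C,G}; cost 1
[col 1] ABL: children AB:{C,G}, L:{T} ∪→ {C,G,T}; cost 1
[col 1] CR: children C:{G}, R:{A} ∪→ {A,G}; cost 1
[col 1] ABCLR: children ABL:{C,G,T}, CR:{A,G} ∩→ {G}; cost 0
[col 1] DS: children D:{C}, S:{G} ∪→ {C,G}; cost 1
[col 1] ABCDLRS: children ABCLR:{G}, DS:{C,G} ∩→ {G}; cost 0
[col 2] AB: children A:{A}, B:{T} ∪→ {A,T}; cost 1
[col 2] ABL: children AB:{A,T}, L:{C} ∪→ {A,C,T}; cost 1
[col 2] CR: children C:{T}, R:{G} ∪→ {G,T}; cost 1
[col 2] ABCLR: children ABL:{A,C,T}, CR:{G,T} ∩→ {T}; cost 0
[col 2] DS: children D:{A}, S:{C} ∪→ {A,C}; cost 1
[col 2] ABCDLRS: children ABCLR:{T}, DS:{A,C} ∪→ {A,C,T}; cost 1
[col 3] AB: children A:{T}, B:{C} ∪→ {C,T}; cost 1
[col 3] ABL: children AB:{C,T}, L:{A} ∪→ {A,C,T}; cost 1
[col 3] CR: children C:{G}, R:{T} ∪→ {G,T}; cost 1
[col 3] ABCLR: children ABL:{A,C,T}, CR:{G,T} ∩→ {T}; cost 0
[col 3] DS: children D:{G}, S:{G} ∩→ {G}; cost 0
[col 3] ABCDLRS: children ABCLR:{T}, DS:{G} ∪→ {G,T}; cost 1
[col 4] AB: children A:{C}, B:{C} ∩→ {C}; cost 0
[col 4] ABL: children AB:{C}, L:{G} ∪→ {C,G}; cost 1
[col 4] CR: children C:{C}, R:{C} ∩→ {C}; cost 0
[col 4] ABCLR: children ABL:{C,G}, CR:{C} ∩→ {C}; cost 0
[col 4] DS: children D:{C}, S:{A} ∪→ {A,C}; cost 1
[col 4] ABCDLRS: children ABCLR:{C}, DS:{A,C} ∩→ {C}; cost 0
[col 5] AB: children A:{A}, B:{A} ∩→ {A}; cost 0
[col 5] ABL: children AB:{A}, L:{T} ∪→ {A,T}; cost 1
[col 5] CR: children C:{A}, R:{T} ∪→ {A,T}; cost 1
[col 5] ABCLR: children ABL:{A,T}, CR:{A,T} ∩→ {A,T}; cost 0
[col 5] DS: children D:{T}, S:{T} ∩→ {T}; cost 0
[col 5] ABCDLRS: children ABCLR:{A,T}, DS:{T} ∩→ {T}; cost 0
per-site changes: [3, 4, 5, 4, 2, 2]; total = 20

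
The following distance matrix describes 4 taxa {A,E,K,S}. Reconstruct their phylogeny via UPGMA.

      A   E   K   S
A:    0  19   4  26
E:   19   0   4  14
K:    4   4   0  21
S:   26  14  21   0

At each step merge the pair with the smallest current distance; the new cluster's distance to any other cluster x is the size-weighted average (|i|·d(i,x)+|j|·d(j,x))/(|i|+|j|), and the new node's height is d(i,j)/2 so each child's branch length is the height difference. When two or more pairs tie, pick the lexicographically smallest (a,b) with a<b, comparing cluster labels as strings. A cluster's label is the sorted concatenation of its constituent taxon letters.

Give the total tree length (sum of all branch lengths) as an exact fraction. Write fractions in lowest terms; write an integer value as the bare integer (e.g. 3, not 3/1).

step 1: merge (A,K) at d=4; branch lengths A→2, K→2; new cluster AK
  updated: d(AK,E)=23/2, d(AK,S)=47/2
step 2: merge (AK,E) at d=23/2; branch lengths AK→15/4, E→23/4; new cluster AEK
  updated: d(AEK,S)=61/3
step 3: merge (AEK,S) at d=61/3; branch lengths AEK→53/12, S→61/6; new cluster AEKS
final tree: (((A:2,K:2):15/4,E:23/4):53/12,S:61/6)
total length: 337/12

337/12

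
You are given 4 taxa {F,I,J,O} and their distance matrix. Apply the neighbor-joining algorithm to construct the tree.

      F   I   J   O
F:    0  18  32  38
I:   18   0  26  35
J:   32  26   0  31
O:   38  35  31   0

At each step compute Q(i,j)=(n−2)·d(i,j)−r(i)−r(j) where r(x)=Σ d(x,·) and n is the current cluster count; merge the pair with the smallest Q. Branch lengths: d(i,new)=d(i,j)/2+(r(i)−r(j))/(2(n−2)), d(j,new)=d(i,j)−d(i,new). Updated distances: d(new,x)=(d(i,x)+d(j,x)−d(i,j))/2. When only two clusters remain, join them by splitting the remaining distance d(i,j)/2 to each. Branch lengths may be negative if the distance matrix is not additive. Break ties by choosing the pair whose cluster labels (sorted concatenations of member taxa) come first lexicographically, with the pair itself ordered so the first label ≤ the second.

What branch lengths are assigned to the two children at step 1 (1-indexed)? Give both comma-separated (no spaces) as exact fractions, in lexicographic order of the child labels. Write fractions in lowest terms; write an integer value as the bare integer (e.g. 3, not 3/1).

step 1: merge (F,I) at d=18, Q=-131; branch lengths F→45/4, I→27/4; new cluster FI
  updated: d(FI,J)=20, d(FI,O)=55/2
step 2: merge (FI,J) at d=20, Q=-157/2; branch lengths FI→33/4, J→47/4; new cluster FIJ
  updated: d(FIJ,O)=77/4
step 3: merge (FIJ,O) at d=77/4; branch lengths FIJ→77/8, O→77/8; new cluster FIJO
final tree: (((F:45/4,I:27/4):33/4,J:47/4):77/8,O:77/8)
total length: 229/4

45/4,27/4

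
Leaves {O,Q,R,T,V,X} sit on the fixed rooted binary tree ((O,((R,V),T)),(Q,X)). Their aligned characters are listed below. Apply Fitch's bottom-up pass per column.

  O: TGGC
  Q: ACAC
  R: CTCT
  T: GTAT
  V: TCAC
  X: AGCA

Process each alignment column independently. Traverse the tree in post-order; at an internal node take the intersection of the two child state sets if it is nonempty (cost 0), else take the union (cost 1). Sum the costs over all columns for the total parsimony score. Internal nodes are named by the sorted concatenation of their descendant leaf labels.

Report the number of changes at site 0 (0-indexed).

RV@0: {C} ∪ {T} = {C,T} (union, +1)
RTV@0: {C,T} ∪ {G} = {C,G,T} (union, +1)
ORTV@0: {T} ∩ {C,G,T} = {T} (intersection, +0)
QX@0: {A} ∩ {A} = {A} (intersection, +0)
OQRTVX@0: {T} ∪ {A} = {A,T} (union, +1)
RV@1: {T} ∪ {C} = {C,T} (union, +1)
RTV@1: {C,T} ∩ {T} = {T} (intersection, +0)
ORTV@1: {G} ∪ {T} = {G,T} (union, +1)
QX@1: {C} ∪ {G} = {C,G} (union, +1)
OQRTVX@1: {G,T} ∩ {C,G} = {G} (intersection, +0)
RV@2: {C} ∪ {A} = {A,C} (union, +1)
RTV@2: {A,C} ∩ {A} = {A} (intersection, +0)
ORTV@2: {G} ∪ {A} = {A,G} (union, +1)
QX@2: {A} ∪ {C} = {A,C} (union, +1)
OQRTVX@2: {A,G} ∩ {A,C} = {A} (intersection, +0)
RV@3: {T} ∪ {C} = {C,T} (union, +1)
RTV@3: {C,T} ∩ {T} = {T} (intersection, +0)
ORTV@3: {C} ∪ {T} = {C,T} (union, +1)
QX@3: {C} ∪ {A} = {A,C} (union, +1)
OQRTVX@3: {C,T} ∩ {A,C} = {C} (intersection, +0)
per-site changes: [3, 3, 3, 3]; total = 12

3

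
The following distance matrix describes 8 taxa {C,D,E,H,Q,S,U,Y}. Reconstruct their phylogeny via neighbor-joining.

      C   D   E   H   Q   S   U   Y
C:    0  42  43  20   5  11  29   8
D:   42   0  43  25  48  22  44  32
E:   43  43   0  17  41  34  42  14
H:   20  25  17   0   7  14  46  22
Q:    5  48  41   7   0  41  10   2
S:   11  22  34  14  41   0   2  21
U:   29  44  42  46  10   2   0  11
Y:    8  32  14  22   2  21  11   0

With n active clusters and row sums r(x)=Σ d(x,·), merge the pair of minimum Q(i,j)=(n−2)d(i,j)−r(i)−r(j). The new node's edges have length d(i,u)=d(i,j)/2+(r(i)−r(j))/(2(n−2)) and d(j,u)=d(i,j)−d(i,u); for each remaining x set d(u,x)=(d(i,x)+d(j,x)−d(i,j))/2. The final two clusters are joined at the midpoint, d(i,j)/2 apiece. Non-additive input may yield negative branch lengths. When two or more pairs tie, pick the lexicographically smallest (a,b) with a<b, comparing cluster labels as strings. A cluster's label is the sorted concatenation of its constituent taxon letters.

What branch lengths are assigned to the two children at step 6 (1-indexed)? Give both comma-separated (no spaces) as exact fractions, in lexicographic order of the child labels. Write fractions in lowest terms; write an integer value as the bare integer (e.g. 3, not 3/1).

155/32,489/32

step 1: merge (S,U) at d=2, Q=-317; branch lengths S→-9/4, U→17/4; new cluster SU
  updated: d(C,SU)=19, d(D,SU)=32, d(E,SU)=37, d(H,SU)=29, d(Q,SU)=49/2, d(SU,Y)=15
step 2: merge (C,Q) at d=5, Q=-479/2; branch lengths C→69/20, Q→31/20; new cluster CQ
  updated: d(CQ,D)=85/2, d(CQ,E)=79/2, d(CQ,H)=11, d(CQ,SU)=77/4, d(CQ,Y)=5/2
step 3: merge (CQ,Y) at d=5/2, Q=-761/4; branch lengths CQ→157/32, Y→-77/32; new cluster CQY
  updated: d(CQY,D)=36, d(CQY,E)=51/2, d(CQY,H)=61/4, d(CQY,SU)=127/8
step 4: merge (CQY,SU) at d=127/8, Q=-1271/8; branch lengths CQY→211/48, SU→551/48; new cluster CQSUY
  updated: d(CQSUY,D)=417/16, d(CQSUY,E)=373/16, d(CQSUY,H)=227/16
step 5: merge (CQSUY,D) at d=417/16, Q=-211/2; branch lengths CQSUY→173/32, D→661/32; new cluster CDQSUY
  updated: d(CDQSUY,E)=161/8, d(CDQSUY,H)=105/16
step 6: merge (CDQSUY,E) at d=161/8, Q=-699/16; branch lengths CDQSUY→155/32, E→489/32; new cluster CDEQSUY
  updated: d(CDEQSUY,H)=55/32
step 7: merge (CDEQSUY,H) at d=55/32; branch lengths CDEQSUY→55/64, H→55/64; new cluster CDEHQSUY
final tree: ((((((C:69/20,Q:31/20):157/32,Y:-77/32):211/48,(S:-9/4,U:17/4):551/48):173/32,D:661/32):155/32,E:489/32):55/64,H:55/64)
total length: 2345/32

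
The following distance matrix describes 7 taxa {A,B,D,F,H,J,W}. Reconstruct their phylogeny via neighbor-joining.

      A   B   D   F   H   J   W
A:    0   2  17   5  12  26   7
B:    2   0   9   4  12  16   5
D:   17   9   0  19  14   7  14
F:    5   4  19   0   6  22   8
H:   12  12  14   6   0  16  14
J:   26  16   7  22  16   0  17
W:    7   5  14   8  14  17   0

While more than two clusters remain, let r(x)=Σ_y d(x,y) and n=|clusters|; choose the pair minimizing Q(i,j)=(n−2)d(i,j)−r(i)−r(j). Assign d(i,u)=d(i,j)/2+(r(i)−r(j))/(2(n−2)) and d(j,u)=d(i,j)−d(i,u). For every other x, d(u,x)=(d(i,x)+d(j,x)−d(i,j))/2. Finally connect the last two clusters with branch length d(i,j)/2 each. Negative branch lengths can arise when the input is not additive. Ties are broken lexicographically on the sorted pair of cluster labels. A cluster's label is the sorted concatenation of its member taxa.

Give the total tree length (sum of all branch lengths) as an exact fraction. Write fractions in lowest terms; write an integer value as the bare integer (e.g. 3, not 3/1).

513/16

iteration 1: select D,J (d=7, Q=-149); attach at lengths (11/10, 59/10); label the merged cluster DJ
  updated: d(A,DJ)=18, d(B,DJ)=9, d(DJ,F)=17, d(DJ,H)=23/2, d(DJ,W)=12
iteration 2: select DJ,H (d=23/2, Q=-77); attach at lengths (29/4, 17/4); label the merged cluster DHJ
  updated: d(A,DHJ)=37/4, d(B,DHJ)=19/4, d(DHJ,F)=23/4, d(DHJ,W)=29/4
iteration 3: select A,B (d=2, Q=-33); attach at lengths (9/4, -1/4); label the merged cluster AB
  updated: d(AB,DHJ)=6, d(AB,F)=7/2, d(AB,W)=5
iteration 4: select AB,F (d=7/2, Q=-99/4); attach at lengths (17/16, 39/16); label the merged cluster ABF
  updated: d(ABF,DHJ)=33/8, d(ABF,W)=19/4
iteration 5: select ABF,DHJ (d=33/8, Q=-129/8); attach at lengths (13/16, 53/16); label the merged cluster ABDFHJ
  updated: d(ABDFHJ,W)=63/16
iteration 6: select ABDFHJ,W (d=63/16); attach at lengths (63/32, 63/32); label the merged cluster ABDFHJW
final tree: ((((A:9/4,B:-1/4):17/16,F:39/16):13/16,((D:11/10,J:59/10):29/4,H:17/4):53/16):63/32,W:63/32)
total length: 513/16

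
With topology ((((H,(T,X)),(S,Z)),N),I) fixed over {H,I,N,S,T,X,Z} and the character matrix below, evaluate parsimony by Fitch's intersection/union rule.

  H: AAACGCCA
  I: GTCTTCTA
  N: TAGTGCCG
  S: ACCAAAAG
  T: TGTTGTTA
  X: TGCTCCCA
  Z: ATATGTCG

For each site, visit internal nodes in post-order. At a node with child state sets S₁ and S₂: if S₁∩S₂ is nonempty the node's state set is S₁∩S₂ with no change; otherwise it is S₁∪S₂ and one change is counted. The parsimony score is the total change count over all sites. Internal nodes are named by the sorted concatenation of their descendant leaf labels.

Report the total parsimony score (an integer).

TX@0: {T} ∩ {T} = {T} (intersection, +0)
HTX@0: {A} ∪ {T} = {A,T} (union, +1)
SZ@0: {A} ∩ {A} = {A} (intersection, +0)
HSTXZ@0: {A,T} ∩ {A} = {A} (intersection, +0)
HNSTXZ@0: {A} ∪ {T} = {A,T} (union, +1)
HINSTXZ@0: {A,T} ∪ {G} = {A,G,T} (union, +1)
TX@1: {G} ∩ {G} = {G} (intersection, +0)
HTX@1: {A} ∪ {G} = {A,G} (union, +1)
SZ@1: {C} ∪ {T} = {C,T} (union, +1)
HSTXZ@1: {A,G} ∪ {C,T} = {A,C,G,T} (union, +1)
HNSTXZ@1: {A,C,G,T} ∩ {A} = {A} (intersection, +0)
HINSTXZ@1: {A} ∪ {T} = {A,T} (union, +1)
TX@2: {T} ∪ {C} = {C,T} (union, +1)
HTX@2: {A} ∪ {C,T} = {A,C,T} (union, +1)
SZ@2: {C} ∪ {A} = {A,C} (union, +1)
HSTXZ@2: {A,C,T} ∩ {A,C} = {A,C} (intersection, +0)
HNSTXZ@2: {A,C} ∪ {G} = {A,C,G} (union, +1)
HINSTXZ@2: {A,C,G} ∩ {C} = {C} (intersection, +0)
TX@3: {T} ∩ {T} = {T} (intersection, +0)
HTX@3: {C} ∪ {T} = {C,T} (union, +1)
SZ@3: {A} ∪ {T} = {A,T} (union, +1)
HSTXZ@3: {C,T} ∩ {A,T} = {T} (intersection, +0)
HNSTXZ@3: {T} ∩ {T} = {T} (intersection, +0)
HINSTXZ@3: {T} ∩ {T} = {T} (intersection, +0)
TX@4: {G} ∪ {C} = {C,G} (union, +1)
HTX@4: {G} ∩ {C,G} = {G} (intersection, +0)
SZ@4: {A} ∪ {G} = {A,G} (union, +1)
HSTXZ@4: {G} ∩ {A,G} = {G} (intersection, +0)
HNSTXZ@4: {G} ∩ {G} = {G} (intersection, +0)
HINSTXZ@4: {G} ∪ {T} = {G,T} (union, +1)
TX@5: {T} ∪ {C} = {C,T} (union, +1)
HTX@5: {C} ∩ {C,T} = {C} (intersection, +0)
SZ@5: {A} ∪ {T} = {A,T} (union, +1)
HSTXZ@5: {C} ∪ {A,T} = {A,C,T} (union, +1)
HNSTXZ@5: {A,C,T} ∩ {C} = {C} (intersection, +0)
HINSTXZ@5: {C} ∩ {C} = {C} (intersection, +0)
TX@6: {T} ∪ {C} = {C,T} (union, +1)
HTX@6: {C} ∩ {C,T} = {C} (intersection, +0)
SZ@6: {A} ∪ {C} = {A,C} (union, +1)
HSTXZ@6: {C} ∩ {A,C} = {C} (intersection, +0)
HNSTXZ@6: {C} ∩ {C} = {C} (intersection, +0)
HINSTXZ@6: {C} ∪ {T} = {C,T} (union, +1)
TX@7: {A} ∩ {A} = {A} (intersection, +0)
HTX@7: {A} ∩ {A} = {A} (intersection, +0)
SZ@7: {G} ∩ {G} = {G} (intersection, +0)
HSTXZ@7: {A} ∪ {G} = {A,G} (union, +1)
HNSTXZ@7: {A,G} ∩ {G} = {G} (intersection, +0)
HINSTXZ@7: {G} ∪ {A} = {A,G} (union, +1)
per-site changes: [3, 4, 4, 2, 3, 3, 3, 2]; total = 24

24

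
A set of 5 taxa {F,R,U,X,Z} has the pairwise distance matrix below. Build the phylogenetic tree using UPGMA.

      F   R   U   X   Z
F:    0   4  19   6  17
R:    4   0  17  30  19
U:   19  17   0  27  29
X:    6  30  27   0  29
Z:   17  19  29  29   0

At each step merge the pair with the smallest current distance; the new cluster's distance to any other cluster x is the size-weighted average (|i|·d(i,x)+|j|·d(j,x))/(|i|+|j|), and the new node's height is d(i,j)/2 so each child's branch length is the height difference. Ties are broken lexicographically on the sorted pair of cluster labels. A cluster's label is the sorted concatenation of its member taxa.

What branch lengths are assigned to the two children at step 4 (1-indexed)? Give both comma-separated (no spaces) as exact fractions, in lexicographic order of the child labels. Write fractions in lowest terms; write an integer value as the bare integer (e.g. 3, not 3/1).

5/4,47/4

step 1: merge (F,R) at d=4; branch lengths F→2, R→2; new cluster FR
  updated: d(FR,U)=18, d(FR,X)=18, d(FR,Z)=18
step 2: merge (FR,U) at d=18; branch lengths FR→7, U→9; new cluster FRU
  updated: d(FRU,X)=21, d(FRU,Z)=65/3
step 3: merge (FRU,X) at d=21; branch lengths FRU→3/2, X→21/2; new cluster FRUX
  updated: d(FRUX,Z)=47/2
step 4: merge (FRUX,Z) at d=47/2; branch lengths FRUX→5/4, Z→47/4; new cluster FRUXZ
final tree: ((((F:2,R:2):7,U:9):3/2,X:21/2):5/4,Z:47/4)
total length: 45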